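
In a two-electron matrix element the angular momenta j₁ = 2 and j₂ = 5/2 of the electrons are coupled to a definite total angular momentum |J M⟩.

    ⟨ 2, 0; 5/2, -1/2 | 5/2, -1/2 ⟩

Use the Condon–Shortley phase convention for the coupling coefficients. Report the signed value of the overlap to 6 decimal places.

triangle: 2!·2!·3!/8! = 24/40320
(j±m)!: 2!·2!·2!·3!·2!·3! = 576
prefactor² = (2J+1)·Δ·N² = 72/35
  k=0: +1/(0!·2!·2!·2!·0!·1!) = 1/8
  k=1: −1/(1!·1!·1!·1!·1!·2!) = -1/2
  k=2: +1/(2!·0!·0!·0!·2!·3!) = 1/24
Σ = -1/3  ⇒  CG² = 72/35·(-1/3)² = 8/35
CG = −√(8/35) = -0.478091

-0.478091  (= −√(8/35))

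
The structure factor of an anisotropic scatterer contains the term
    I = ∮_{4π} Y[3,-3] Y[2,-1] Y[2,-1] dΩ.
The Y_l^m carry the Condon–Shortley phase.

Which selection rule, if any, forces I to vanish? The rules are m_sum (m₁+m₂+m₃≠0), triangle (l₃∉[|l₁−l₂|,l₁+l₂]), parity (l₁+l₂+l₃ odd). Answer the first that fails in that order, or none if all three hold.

m_sum

Σmᵢ = -5  ✗
l₃∈[|l₁−l₂|,l₁+l₂]=[1,5], have l₃=2
Σlᵢ = 7 ⇒ odd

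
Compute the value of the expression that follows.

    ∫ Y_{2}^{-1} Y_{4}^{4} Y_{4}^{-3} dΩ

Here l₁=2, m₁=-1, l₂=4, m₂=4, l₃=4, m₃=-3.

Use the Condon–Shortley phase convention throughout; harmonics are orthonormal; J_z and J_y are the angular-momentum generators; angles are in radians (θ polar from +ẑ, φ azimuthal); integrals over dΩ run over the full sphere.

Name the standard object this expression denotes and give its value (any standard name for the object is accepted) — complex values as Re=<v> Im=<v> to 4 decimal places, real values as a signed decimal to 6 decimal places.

This is a Gaunt coefficient — the integral of a triple product of spherical harmonics over the sphere.
m-sum 0 ✓  L=10 even ✓  2≤4≤6 ✓
Π(2lᵢ+1) = 5×9×9 = 405
triangle coeff Δ(2,4,4) = 1/13860
Σ_t [0,2]: t=0:+1/192 t=1:−1/36 t=2:+1/192 = -5/288
(3j)²=20/693 [(2 4 4; 0 0 0)], sign=-1
Σ_t [2,2]: t=2:+1/1440 = 1/1440
(3j)²=7/165 [(2 4 4; -1 4 -3)], sign=-1
⇒ 4πI² = 60/121
I = (+1)√(60/121/(4π)) = 0.19864517

Gaunt coefficient, +0.198645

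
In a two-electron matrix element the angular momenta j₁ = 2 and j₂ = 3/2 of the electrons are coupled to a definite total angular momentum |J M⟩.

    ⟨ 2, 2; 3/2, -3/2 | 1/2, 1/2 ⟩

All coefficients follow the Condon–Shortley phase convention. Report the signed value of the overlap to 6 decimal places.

+0.632456

j₁+j₂−J=3  J+j₁−j₂=1  J−j₁+j₂=0  j₁+j₂+J+1=5
(j₁±m₁, j₂±m₂, J±M) = (4,0,0,3,1,0)
P² = 72/5
sum k=0..0:
  [0] +1/6 = 1/6
S = 1/6
C² = P²·S² = 2/5 ; C = +0.632456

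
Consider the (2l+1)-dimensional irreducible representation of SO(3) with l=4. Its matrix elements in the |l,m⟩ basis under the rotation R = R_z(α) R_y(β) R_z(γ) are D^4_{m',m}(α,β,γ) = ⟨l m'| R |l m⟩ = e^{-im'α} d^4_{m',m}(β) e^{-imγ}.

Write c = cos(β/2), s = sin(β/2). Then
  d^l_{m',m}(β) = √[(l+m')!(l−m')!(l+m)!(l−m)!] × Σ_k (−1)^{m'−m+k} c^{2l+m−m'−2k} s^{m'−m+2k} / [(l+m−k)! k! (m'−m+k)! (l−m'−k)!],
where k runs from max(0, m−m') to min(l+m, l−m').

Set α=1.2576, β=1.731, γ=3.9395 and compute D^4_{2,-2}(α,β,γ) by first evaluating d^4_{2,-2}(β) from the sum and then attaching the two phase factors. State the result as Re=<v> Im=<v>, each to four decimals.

Re=0.0125 Im=-0.0164

First d^4_{2,-2}(β=1.7310), then the phase factors e^{-i(2)α} and e^{-i(-2)γ}:
With c≡cos(β/2)=0.648259 and s≡sin(β/2)=0.761419, N=[720·2·2·720]^{1/2}=1440.000000
k∈{0,1,2} keeps every argument non-negative
  k=0: (−1)^4·1440.0000/(96)·0.6483^4·0.7614^4 = +0.890395
  k=1: (−1)^5·1440.0000/(120)·0.6483^2·0.7614^6 = -0.982704
  k=2: (−1)^6·1440.0000/(1440)·0.6483^0·0.7614^8 = +0.112977
d^4_{2,-2}(1.7310) = +0.890395 -0.982704 +0.112977 = +0.020668
D = (-0.810147-0.586226i)·(+0.020668)·(-0.025016+0.999687i) = +0.012531-0.016436i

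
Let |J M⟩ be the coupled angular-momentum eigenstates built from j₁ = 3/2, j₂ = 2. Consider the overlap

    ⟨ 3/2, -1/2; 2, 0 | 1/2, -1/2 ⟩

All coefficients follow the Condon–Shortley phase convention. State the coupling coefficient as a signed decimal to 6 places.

j₁+j₂−J=3  J+j₁−j₂=0  J−j₁+j₂=1  j₁+j₂+J+1=5
(j₁±m₁, j₂±m₂, J±M) = (1,2,2,2,0,1)
P² = 4/5
sum k=2..2:
  [2] +1/2 = 1/2
S = 1/2
C² = P²·S² = 1/5 ; C = +0.447214

+√(1/5) ≈ +0.447214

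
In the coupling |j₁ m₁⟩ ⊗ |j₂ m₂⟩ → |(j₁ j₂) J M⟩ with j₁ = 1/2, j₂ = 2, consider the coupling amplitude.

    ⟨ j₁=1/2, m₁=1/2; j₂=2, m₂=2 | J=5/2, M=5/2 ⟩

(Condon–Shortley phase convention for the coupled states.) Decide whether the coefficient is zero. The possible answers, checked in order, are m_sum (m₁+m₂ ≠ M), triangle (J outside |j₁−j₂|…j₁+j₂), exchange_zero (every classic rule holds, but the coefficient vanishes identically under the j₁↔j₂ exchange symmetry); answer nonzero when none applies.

m-sum: m₁+m₂ = 1/2+2 = 5/2, M = 5/2  ✓
triangle: |j₁−j₂| = 3/2 ≤ J = 5/2 ≤ j₁+j₂ = 5/2  ✓
exchange: j₁≠j₂ or m₁≠m₂ — the exchange symmetry imposes no constraint here
value check: CG = +1 = +1.000000 ≠ 0

nonzero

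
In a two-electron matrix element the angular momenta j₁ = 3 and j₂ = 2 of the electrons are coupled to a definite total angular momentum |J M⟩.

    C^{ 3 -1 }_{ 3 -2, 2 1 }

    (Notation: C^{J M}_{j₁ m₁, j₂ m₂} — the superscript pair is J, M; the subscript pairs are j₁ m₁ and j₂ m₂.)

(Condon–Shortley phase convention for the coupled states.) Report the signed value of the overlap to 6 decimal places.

j₁+j₂−J=2  J+j₁−j₂=4  J−j₁+j₂=2  j₁+j₂+J+1=9
(j₁±m₁, j₂±m₂, J±M) = (1,5,3,1,2,4)
P² = 64
sum k=1..2:
  [1] −1/48 = -1/48
  [2] +1/12 = 1/12
S = 1/16
C² = P²·S² = 1/4 ; C = +0.500000

+√(1/4) ≈ +0.500000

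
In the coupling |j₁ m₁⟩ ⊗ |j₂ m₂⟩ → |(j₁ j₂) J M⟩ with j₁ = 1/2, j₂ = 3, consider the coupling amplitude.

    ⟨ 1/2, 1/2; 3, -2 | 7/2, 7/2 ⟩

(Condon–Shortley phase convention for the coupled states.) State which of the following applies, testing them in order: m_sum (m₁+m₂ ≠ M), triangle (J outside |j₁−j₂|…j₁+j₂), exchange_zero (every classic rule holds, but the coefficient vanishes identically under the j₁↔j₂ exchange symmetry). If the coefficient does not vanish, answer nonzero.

m_sum

m-sum: m₁+m₂ = 1/2+(-2) = -3/2, M = 7/2  ✗ ⇒ coefficient is 0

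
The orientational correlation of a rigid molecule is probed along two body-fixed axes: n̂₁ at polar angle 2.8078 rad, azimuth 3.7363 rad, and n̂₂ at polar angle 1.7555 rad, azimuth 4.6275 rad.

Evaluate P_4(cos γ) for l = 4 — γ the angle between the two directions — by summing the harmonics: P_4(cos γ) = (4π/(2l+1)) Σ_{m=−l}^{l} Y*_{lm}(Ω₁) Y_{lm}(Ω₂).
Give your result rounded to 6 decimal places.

-0.067573

Addition theorem: P_4(cos γ) = (4π/9) Σ_m Y*_{lm}(Ω₁) Y_{lm}(Ω₂), m = −4…4:
  m=-4: (-0.00369 + 0.00352j) × (0.38959 + 0.13762j) = -0.00192 + 0.00087j  (running Σ = -0.00192 + 0.00087j)
  m=-3: (-0.00880 + 0.04065j) × (-0.05501 + 0.21130j) = -0.00810 - 0.00410j  (running Σ = -0.01003 - 0.00323j)
  m=-2: (0.07015 + 0.17493j) × (0.24337 + 0.04172j) = 0.00977 + 0.04550j  (running Σ = -0.00025 + 0.04227j)
  m=-1: (0.39406 + 0.26654j) × (-0.02001 + 0.23521j) = -0.07058 + 0.08735j  (running Σ = -0.07083 + 0.12962j)
  m=0: (0.43474 + 0.00000j) × (0.21453 + 0.00000j) = 0.09326 + 0.00000j  (running Σ = 0.02243 + 0.12962j)
  m=1: (-0.39406 + 0.26654j) × (0.02001 + 0.23521j) = -0.07058 - 0.08735j  (running Σ = -0.04814 + 0.04227j)
  m=2: (0.07015 - 0.17493j) × (0.24337 - 0.04172j) = 0.00977 - 0.04550j  (running Σ = -0.03837 - 0.00323j)
  m=3: (0.00880 + 0.04065j) × (0.05501 + 0.21130j) = -0.00810 + 0.00410j  (running Σ = -0.04647 + 0.00087j)
  m=4: (-0.00369 - 0.00352j) × (0.38959 - 0.13762j) = -0.00192 - 0.00087j  (running Σ = -0.04840 - 0.00000j)
Accumulated sum -0.04840 - 0.00000j; after 4π/(2l+1) scaling, -0.06757 - 0.00000j ⇒ P_4 = -0.067573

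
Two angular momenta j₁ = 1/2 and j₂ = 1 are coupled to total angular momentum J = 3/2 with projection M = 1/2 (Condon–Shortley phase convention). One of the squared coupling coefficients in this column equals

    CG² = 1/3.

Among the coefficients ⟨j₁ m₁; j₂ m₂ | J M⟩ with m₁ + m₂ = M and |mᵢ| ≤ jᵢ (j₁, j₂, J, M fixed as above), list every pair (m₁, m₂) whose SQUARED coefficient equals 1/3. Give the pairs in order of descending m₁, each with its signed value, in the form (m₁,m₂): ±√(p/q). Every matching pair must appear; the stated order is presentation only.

(-1/2,1): +√(1/3)

Admissible pairs with m₁+m₂ = M = 1/2: (-1/2,1), (1/2,0)
  (m₁,m₂)=(1/2,0): CG² = 2/3, CG = +√(2/3)
  (m₁,m₂)=(-1/2,1): CG² = 1/3, CG = +√(1/3)   ← matches the target
Pairs with CG² = 1/3: (-1/2,1): +√(1/3)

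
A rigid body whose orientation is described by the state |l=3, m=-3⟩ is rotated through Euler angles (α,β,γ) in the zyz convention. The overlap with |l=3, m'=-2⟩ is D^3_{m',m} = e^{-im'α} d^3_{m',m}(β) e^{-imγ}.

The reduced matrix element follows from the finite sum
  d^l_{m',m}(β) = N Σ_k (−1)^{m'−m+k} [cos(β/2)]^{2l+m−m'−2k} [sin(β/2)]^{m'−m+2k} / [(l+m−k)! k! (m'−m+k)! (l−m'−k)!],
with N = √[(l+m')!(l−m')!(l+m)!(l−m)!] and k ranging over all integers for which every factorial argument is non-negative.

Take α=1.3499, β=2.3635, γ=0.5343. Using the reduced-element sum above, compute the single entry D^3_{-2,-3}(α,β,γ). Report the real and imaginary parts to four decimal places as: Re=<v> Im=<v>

Re=0.0071 Im=0.0163

First d^3_{-2,-3}(β=2.3635), then the phase factors e^{-i(-2)α} and e^{-i(-3)γ}:
Half-angle: c=0.379306, s=0.925271. N=√(1·120·1·720)=293.938769
The bounds max(0,m−m')=0 and min(l+m,l−m')=0 give 1 term
  k=0: (−1)^1·293.9388/(120)·0.3793^5·0.9253^1 = -0.017795
d^3_{-2,-3}(2.3635) = -0.017795
Attach z-rotation phases: D = e^{-i(-2)(1.3499)}·(-0.017795)·e^{-i(-3)(0.5343)} = +0.007088+0.016322i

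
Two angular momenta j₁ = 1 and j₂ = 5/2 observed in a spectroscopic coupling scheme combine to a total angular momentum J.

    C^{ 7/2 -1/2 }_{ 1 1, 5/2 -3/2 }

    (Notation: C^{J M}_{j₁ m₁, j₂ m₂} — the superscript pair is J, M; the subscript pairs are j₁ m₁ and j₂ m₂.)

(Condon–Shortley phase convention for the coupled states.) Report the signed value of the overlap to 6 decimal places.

+0.377964

triangle: 0!×2!×5!/8! = 240/40320
(j±m)!: 2!×0!×1!×4!×3!×4! = 6912
prefactor² = (2J+1)×Δ×N² = 2304/7
  k=0: +1/(0!×0!×0!×1!×2!×4!) = 1/48
Σ = 1/48  ⇒  CG² = 2304/7×(1/48)² = 1/7
CG = +√(1/7) = +0.377964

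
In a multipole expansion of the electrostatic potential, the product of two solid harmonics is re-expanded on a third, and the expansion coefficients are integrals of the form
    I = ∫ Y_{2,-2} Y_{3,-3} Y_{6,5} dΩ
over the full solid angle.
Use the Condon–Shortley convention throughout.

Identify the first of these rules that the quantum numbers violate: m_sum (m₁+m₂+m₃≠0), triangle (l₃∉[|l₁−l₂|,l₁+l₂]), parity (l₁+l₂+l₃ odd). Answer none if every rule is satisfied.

triangle

m₁+m₂+m₃ = -2 − 3 + 5 = 0  ✓
triangle: need |l₁−l₂| ≤ l₃ ≤ l₁+l₂ = [1,5]; l₃=6 is outside  ✗
parity: l₁+l₂+l₃ = 11 is odd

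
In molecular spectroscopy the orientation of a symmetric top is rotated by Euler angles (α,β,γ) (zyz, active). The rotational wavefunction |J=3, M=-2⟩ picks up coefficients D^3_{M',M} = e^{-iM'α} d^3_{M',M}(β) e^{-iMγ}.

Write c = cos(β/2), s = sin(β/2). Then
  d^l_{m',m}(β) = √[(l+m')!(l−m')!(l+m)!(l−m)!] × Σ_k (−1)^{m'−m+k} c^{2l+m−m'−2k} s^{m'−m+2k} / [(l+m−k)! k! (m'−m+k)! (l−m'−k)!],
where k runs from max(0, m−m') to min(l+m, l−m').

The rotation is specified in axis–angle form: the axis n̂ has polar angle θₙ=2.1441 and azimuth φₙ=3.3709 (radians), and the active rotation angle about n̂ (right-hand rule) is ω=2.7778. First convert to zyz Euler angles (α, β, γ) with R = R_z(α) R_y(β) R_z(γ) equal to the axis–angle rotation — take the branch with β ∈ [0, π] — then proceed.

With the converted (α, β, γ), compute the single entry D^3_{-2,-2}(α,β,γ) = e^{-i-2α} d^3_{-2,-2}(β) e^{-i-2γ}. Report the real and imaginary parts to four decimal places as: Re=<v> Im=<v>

Axis–angle → zyz. n̂ = (sinθₙcosφₙ, sinθₙsinφₙ, cosθₙ) = (-0.818123, -0.190960, -0.542410), ω = 2.7778.
R = I cosω + sinω [n̂]ₓ + (1−cosω) n̂n̂ᵀ gives
  R = [+0.360291, +0.495235, +0.790527; +0.109232, -0.864009, +0.491484; +0.926422, -0.090726, -0.365391]
β = atan2(√(R₁₃²+R₂₃²), R₃₃) = 1.944849; α = atan2(R₂₃, R₁₃) mod 2π = 0.556235; γ = atan2(R₃₂, −R₃₁) mod 2π = 3.239213
Split into d^3_{-2,-2}(β=1.9448) × two z-phases.
Half-angle: c=0.563298, s=0.826254. N=√(1·120·1·120)=120.000000
k: max(0,(-2)−(-2))=0 … min(3+(-2),3−(-2))=1
  k=0: (−1)^0·120.0000/(120)·0.5633^6·0.8263^0 = +0.031947
  k=1: (−1)^1·120.0000/(24)·0.5633^4·0.8263^2 = -0.343677
d^3_{-2,-2}(1.9448) = +0.031947 -0.343677 = -0.311730
Attach z-rotation phases: D = e^{-i(-2)(0.5562)}·(-0.311730)·e^{-i(-2)(3.2392)} = -0.081068-0.301004i

Re=-0.0811 Im=-0.3010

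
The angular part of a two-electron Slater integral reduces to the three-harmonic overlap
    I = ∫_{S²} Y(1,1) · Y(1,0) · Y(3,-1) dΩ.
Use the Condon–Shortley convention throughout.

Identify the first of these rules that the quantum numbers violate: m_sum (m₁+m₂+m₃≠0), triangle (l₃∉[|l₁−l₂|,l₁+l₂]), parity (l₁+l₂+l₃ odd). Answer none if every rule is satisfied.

triangle

Σmᵢ = 0  ✓
l₃∈[|l₁−l₂|,l₁+l₂]=[0,2] required, l₃=3 fails  ✗
Σlᵢ = 5 ⇒ odd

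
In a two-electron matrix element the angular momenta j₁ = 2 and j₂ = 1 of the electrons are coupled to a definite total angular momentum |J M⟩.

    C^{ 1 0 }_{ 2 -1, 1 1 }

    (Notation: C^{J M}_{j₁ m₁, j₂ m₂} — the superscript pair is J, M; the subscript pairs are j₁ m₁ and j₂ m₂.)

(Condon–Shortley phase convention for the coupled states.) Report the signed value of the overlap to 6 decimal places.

triangle: 2!*2!*0!/5! = 4/120
(j±m)!: 1!*3!*2!*0!*1!*1! = 12
prefactor² = (2J+1)*Δ*N² = 6/5
  k=2: +1/(2!*0!*1!*0!*1!*0!) = 1/2
Σ = 1/2  ⇒  CG² = 6/5*(1/2)² = 3/10
CG = +√(3/10) = +0.547723

+√(3/10) = +0.547723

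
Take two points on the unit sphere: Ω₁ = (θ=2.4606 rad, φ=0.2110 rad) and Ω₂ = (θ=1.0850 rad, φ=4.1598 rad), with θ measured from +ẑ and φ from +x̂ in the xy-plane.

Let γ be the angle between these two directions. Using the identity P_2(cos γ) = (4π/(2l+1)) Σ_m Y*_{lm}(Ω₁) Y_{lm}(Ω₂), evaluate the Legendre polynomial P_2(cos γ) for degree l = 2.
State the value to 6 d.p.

Term-by-term m-sum for l=2 (normalisation 4π/5 = 2.513274):
  m=-2: (0.13967 + 0.06271j) × (-0.13562 - 0.26991j) = -0.00202 - 0.04620j  (running Σ = -0.00202 - 0.04620j)
  m=-1: (-0.36950 - 0.07914j) × (-0.16743 + 0.27151j) = 0.08335 - 0.08707j  (running Σ = 0.08134 - 0.13327j)
  m=0: (0.25577 + 0.00000j) × (-0.10912 + 0.00000j) = -0.02791 + 0.00000j  (running Σ = 0.05343 - 0.13327j)
  m=1: (0.36950 - 0.07914j) × (0.16743 + 0.27151j) = 0.08335 + 0.08707j  (running Σ = 0.13678 - 0.04620j)
  m=2: (0.13967 - 0.06271j) × (-0.13562 + 0.26991j) = -0.00202 + 0.04620j  (running Σ = 0.13477 + 0.00000j)
Total Σ_m = 0.13477 + 0.00000j. Multiply by 2.513274: 0.33870 + 0.00000j. P_2(cos γ) = 0.338703

0.338703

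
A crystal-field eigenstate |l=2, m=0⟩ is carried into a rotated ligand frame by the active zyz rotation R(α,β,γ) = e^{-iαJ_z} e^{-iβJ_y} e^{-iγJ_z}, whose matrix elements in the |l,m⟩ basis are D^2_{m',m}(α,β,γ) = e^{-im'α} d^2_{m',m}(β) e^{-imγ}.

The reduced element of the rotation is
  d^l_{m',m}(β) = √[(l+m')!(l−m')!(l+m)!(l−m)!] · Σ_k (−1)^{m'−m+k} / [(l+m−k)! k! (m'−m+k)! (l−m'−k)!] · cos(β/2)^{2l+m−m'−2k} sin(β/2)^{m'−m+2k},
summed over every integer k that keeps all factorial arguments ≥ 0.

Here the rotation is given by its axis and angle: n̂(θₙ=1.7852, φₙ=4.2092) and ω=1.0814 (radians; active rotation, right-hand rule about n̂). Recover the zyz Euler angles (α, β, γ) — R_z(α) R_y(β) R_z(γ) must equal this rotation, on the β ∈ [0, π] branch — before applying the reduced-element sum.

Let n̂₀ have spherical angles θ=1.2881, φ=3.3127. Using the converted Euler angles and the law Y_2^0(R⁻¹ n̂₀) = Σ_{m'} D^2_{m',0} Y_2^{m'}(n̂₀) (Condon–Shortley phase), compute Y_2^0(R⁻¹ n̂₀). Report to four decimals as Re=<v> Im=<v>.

Re=0.1733 Im=0.0000

Axis–angle → zyz. n̂ = (sinθₙcosφₙ, sinθₙsinφₙ, cosθₙ) = (-0.471180, -0.855991, -0.212765), ω = 1.0814.
R = I cosω + sinω [n̂]ₓ + (1−cosω) n̂n̂ᵀ gives
  R = [+0.587738, +0.401515, -0.702388; +0.025935, +0.858367, +0.512381; +0.808635, -0.319363, +0.494081]
β = atan2(√(R₁₃²+R₂₃²), R₃₃) = 1.054018; α = atan2(R₂₃, R₁₃) mod 2π = 2.511352; γ = atan2(R₃₂, −R₃₁) mod 2π = 3.517730
Need the full column D^2_{m',0} for m'=−2..2 at α=2.5114, β=1.0540, γ=3.5177.
cos(β/2)=0.864315, sin(β/2)=0.502951
d^2_{-2,0}: single k=2 term ⇒ +0.462882;  D = +0.141345-0.440774i
d^2_{-1,0}: k∈[1..2] ⇒ +0.795458 -0.269354 = +0.526104;  D = -0.425032+0.310054i
d^2_{0,0}: k∈[0..2] ⇒ +0.558070 -0.755884 +0.063988 = -0.133825;  D = -0.133825+0.000000i
d^2_{1,0}: k∈[0..1] ⇒ -0.795458 +0.269354 = -0.526104;  D = +0.425032+0.310054i
d^2_{2,0}: single k=0 term ⇒ +0.462882;  D = +0.141345+0.440774i
Y_2^{m'}(θ=1.2881,φ=3.3127) and Σ D·Y over m':
  (+0.1413-0.4408i)·(+0.3356-0.1195i)  (-0.4250+0.3101i)·(-0.2039+0.0352i)  (-0.1338+0.0000i)·(-0.2418+0.0000i)  (+0.4250+0.3101i)·(+0.2039+0.0352i)  (+0.1413+0.4408i)·(+0.3356+0.1195i)
Y_2^0(R⁻¹ n̂) = +0.173334+0.000000i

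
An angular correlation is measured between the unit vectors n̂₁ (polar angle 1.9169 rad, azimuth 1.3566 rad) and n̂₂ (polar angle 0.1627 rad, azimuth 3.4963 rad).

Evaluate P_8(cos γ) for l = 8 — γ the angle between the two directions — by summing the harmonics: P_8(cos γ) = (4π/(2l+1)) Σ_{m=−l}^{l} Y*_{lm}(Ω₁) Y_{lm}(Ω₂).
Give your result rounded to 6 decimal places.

Summing Y*_{l m}(θ₁,φ₁)·Y_{l m}(θ₂,φ₂) over m ∈ [−8, 8]; prefactor 4π/(2·8+1) = 0.739198:
  term(m=-8) = (-0.000000, 0.000000)   from Y*(Ω₁)=(-0.044974, -0.312855), Y(Ω₂)=(-0.000000, -0.000000)
  term(m=-7) = (0.000002, 0.000002)   from Y*(Ω₁)=(0.454762, 0.032535), Y(Ω₂)=(0.000005, 0.000004)
  term(m=-6) = (0.000017, -0.000005)   from Y*(Ω₁)=(-0.053371, 0.181752), Y(Ω₂)=(-0.000049, -0.000079)
  term(m=-5) = (-0.000079, 0.000257)   from Y*(Ω₁)=(0.227176, 0.124052), Y(Ω₂)=(0.000209, 0.001017)
  term(m=-4) = (0.001687, 0.001984)   from Y*(Ω₁)=(-0.196254, 0.226483), Y(Ω₂)=(0.001316, -0.008591)
  term(m=-3) = (-0.006884, 0.000941)   from Y*(Ω₁)=(0.077516, 0.103551), Y(Ω₂)=(-0.026066, 0.046966)
  term(m=-2) = (-0.031354, 0.067831)   from Y*(Ω₁)=(-0.291254, 0.133009), Y(Ω₂)=(0.177078, -0.152024)
  term(m=-1) = (-0.023800, -0.037221)   from Y*(Ω₁)=(0.014964, 0.068789), Y(Ω₂)=(-0.588509, 0.217967)
  term(m=+0) = (-0.215859, -0.000000)   from Y*(Ω₁)=(-0.321693, -0.000000), Y(Ω₂)=(0.671009, 0.000000)
  term(m=+1) = (-0.023800, 0.037221)   from Y*(Ω₁)=(-0.014964, 0.068789), Y(Ω₂)=(0.588509, 0.217967)
  term(m=+2) = (-0.031354, -0.067831)   from Y*(Ω₁)=(-0.291254, -0.133009), Y(Ω₂)=(0.177078, 0.152024)
  term(m=+3) = (-0.006884, -0.000941)   from Y*(Ω₁)=(-0.077516, 0.103551), Y(Ω₂)=(0.026066, 0.046966)
  term(m=+4) = (0.001687, -0.001984)   from Y*(Ω₁)=(-0.196254, -0.226483), Y(Ω₂)=(0.001316, 0.008591)
  term(m=+5) = (-0.000079, -0.000257)   from Y*(Ω₁)=(-0.227176, 0.124052), Y(Ω₂)=(-0.000209, 0.001017)
  term(m=+6) = (0.000017, 0.000005)   from Y*(Ω₁)=(-0.053371, -0.181752), Y(Ω₂)=(-0.000049, 0.000079)
  term(m=+7) = (0.000002, -0.000002)   from Y*(Ω₁)=(-0.454762, 0.032535), Y(Ω₂)=(-0.000005, 0.000004)
  term(m=+8) = (-0.000000, -0.000000)   from Y*(Ω₁)=(-0.044974, 0.312855), Y(Ω₂)=(-0.000000, 0.000000)
Σ over m = (-0.336680, 0.000000); ×(4π/17) → (-0.248873, 0.000000). Real part: -0.248873

-0.248873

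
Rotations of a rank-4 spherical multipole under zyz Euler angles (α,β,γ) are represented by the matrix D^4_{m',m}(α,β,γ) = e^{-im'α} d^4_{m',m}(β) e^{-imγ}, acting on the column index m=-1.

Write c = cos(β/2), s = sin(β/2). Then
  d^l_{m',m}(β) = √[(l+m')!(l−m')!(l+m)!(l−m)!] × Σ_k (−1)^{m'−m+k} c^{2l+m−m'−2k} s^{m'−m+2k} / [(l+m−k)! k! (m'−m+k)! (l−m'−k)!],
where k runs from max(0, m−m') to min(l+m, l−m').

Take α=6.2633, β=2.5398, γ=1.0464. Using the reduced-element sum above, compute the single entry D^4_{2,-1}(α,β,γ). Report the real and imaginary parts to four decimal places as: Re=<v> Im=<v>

First d^4_{2,-1}(β=2.5398), then the phase factors e^{-i(2)α} and e^{-i(-1)γ}:
Half-angle: c=0.296376, s=0.955071. N=√(720·2·6·120)=1018.233765
The bounds max(0,m−m')=0 and min(l+m,l−m')=2 give 3 terms
  k=0: (−1)^3·1018.2338/(72)·0.2964^5·0.9551^3 = -0.028173
  k=1: (−1)^4·1018.2338/(48)·0.2964^3·0.9551^5 = +0.438850
  k=2: (−1)^5·1018.2338/(240)·0.2964^1·0.9551^7 = -0.911444
d^4_{2,-1}(2.5398) = -0.028173 +0.438850 -0.911444 = -0.500768
D = (+0.999209+0.039760i)·(-0.500768)·(+0.500691+0.865626i) = -0.233296-0.443104i

Re=-0.2333 Im=-0.4431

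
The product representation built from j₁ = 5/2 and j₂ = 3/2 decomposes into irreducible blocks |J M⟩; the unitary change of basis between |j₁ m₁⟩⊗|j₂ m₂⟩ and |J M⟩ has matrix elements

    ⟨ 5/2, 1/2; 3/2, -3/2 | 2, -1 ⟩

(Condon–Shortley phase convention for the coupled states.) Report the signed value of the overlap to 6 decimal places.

j₁+j₂−J=2  J+j₁−j₂=3  J−j₁+j₂=1  j₁+j₂+J+1=7
(j₁±m₁, j₂±m₂, J±M) = (3,2,0,3,1,3)
P² = 36/7
sum k=0..0:
  [0] +1/4 = 1/4
S = 1/4
C² = P²·S² = 9/28 ; C = +0.566947

+0.566947  (= +√(9/28))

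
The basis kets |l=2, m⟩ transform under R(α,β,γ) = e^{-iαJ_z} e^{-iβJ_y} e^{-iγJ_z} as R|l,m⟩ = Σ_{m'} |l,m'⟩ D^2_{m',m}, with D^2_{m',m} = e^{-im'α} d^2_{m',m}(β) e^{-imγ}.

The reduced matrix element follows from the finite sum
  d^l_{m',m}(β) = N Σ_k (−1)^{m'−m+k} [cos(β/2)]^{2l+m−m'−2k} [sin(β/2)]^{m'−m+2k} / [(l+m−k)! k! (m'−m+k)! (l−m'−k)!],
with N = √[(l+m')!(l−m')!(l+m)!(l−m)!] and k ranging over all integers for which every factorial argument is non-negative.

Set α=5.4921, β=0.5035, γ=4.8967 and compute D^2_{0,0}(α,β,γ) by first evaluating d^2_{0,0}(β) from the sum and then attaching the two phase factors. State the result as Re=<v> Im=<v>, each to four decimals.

Split into d^2_{0,0}(β=0.5035) × two z-phases.
With c≡cos(β/2)=0.968478 and s≡sin(β/2)=0.249099, N=[2·2·2·2]^{1/2}=4.000000
k∈{0,1,2} keeps every argument non-negative
  k=0: (−1)^0·4.0000/(4)·0.9685^4·0.2491^0 = +0.879749
  k=1: (−1)^1·4.0000/(1)·0.9685^2·0.2491^2 = -0.232801
  k=2: (−1)^2·4.0000/(4)·0.9685^0·0.2491^4 = +0.003850
d^2_{0,0}(0.5035) = +0.879749 -0.232801 +0.003850 = +0.650799
Attach z-rotation phases: D = e^{-i(0)(5.4921)}·(+0.650799)·e^{-i(0)(4.8967)} = +0.650799+0.000000i

Re=0.6508 Im=0.0000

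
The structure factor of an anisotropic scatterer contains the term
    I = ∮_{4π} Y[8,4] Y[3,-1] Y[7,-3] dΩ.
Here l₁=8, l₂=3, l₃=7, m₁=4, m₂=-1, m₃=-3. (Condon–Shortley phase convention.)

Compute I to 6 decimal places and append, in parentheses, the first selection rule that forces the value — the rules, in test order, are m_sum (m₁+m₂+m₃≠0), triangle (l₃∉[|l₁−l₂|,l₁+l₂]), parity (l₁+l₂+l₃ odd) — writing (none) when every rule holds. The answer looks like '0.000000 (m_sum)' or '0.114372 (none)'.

0.148738 (none)

Rules hold: Σm=0, L=18 even, 5≤7≤11.
N = 17·7·15 = 1785
Δ = 4!·12!·2!/19! = 1/5290740
Racah Σ t=1..3: t=1:−1/7257600 t=2:+1/2073600 t=3:−1/7257600 = 1/4838400
⇒ 3j(8 3 7; 0 0 0)² = 252/20995, sgn -1
Racah Σ t=0..2: t=0:+1/46448640 t=1:−1/13063680 t=2:+1/58060800 = -79/2090188800
⇒ 3j(8 3 7; 4 -1 -3)² = 68651/5290740, sgn -1
4πI² = N·(3j₀)²·(3jₘ)² = 1441671/5185765
I = +1·√(0.278005/4π) = 0.14873793
No selection rule forces the value: the integral is nonzero (none).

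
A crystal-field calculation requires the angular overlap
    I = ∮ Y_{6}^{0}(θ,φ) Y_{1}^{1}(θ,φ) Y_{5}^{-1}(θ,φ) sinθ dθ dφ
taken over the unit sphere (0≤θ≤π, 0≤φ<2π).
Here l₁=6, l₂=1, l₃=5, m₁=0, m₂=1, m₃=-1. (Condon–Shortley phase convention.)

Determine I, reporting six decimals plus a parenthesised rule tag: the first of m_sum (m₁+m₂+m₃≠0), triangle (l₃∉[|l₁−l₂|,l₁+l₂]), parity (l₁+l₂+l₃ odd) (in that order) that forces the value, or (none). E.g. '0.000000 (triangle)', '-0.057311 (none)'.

Checks pass: Σm=0; 12 even; l₃=5∈[5,7].
(2·6+1)(2·1+1)(2·5+1) = 429
Δ: 2! 10! 0! / 13! → 1/858
sum: t=1:−1/14400 = -1/14400
3j²(6 1 5; 0 0 0) = Δ·Π!·Σ² = 6/143  (sign +1)
sum: t=2:+1/34560 = 1/34560
3j²(6 1 5; 0 1 -1) = Δ·Π!·Σ² = 5/286  (sign +1)
combine: 4πI² = 429·6/143·5/286 = 45/143
take √, sign +1: I = 0.15824621
No selection rule forces the value: the integral is nonzero (none).

0.158246 (none)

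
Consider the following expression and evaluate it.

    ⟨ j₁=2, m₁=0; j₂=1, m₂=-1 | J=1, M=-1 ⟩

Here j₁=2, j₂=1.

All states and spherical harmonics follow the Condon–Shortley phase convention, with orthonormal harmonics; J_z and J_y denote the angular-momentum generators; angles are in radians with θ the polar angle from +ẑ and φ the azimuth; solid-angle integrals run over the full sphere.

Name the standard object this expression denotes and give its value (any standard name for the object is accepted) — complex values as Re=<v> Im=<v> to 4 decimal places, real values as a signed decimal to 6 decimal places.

This is a Clebsch–Gordan (vector-coupling) coefficient.
triangle: 2!·2!·0!/5! = 4/120
(j±m)!: 2!·2!·0!·2!·0!·2! = 16
prefactor² = (2J+1)·Δ·N² = 8/5
  k=0: +1/(0!·2!·2!·0!·0!·0!) = 1/4
Σ = 1/4  ⇒  CG² = 8/5·(1/4)² = 1/10
CG = +√(1/10) = +0.316228

Clebsch–Gordan coefficient, +√(1/10) ≈ +0.316228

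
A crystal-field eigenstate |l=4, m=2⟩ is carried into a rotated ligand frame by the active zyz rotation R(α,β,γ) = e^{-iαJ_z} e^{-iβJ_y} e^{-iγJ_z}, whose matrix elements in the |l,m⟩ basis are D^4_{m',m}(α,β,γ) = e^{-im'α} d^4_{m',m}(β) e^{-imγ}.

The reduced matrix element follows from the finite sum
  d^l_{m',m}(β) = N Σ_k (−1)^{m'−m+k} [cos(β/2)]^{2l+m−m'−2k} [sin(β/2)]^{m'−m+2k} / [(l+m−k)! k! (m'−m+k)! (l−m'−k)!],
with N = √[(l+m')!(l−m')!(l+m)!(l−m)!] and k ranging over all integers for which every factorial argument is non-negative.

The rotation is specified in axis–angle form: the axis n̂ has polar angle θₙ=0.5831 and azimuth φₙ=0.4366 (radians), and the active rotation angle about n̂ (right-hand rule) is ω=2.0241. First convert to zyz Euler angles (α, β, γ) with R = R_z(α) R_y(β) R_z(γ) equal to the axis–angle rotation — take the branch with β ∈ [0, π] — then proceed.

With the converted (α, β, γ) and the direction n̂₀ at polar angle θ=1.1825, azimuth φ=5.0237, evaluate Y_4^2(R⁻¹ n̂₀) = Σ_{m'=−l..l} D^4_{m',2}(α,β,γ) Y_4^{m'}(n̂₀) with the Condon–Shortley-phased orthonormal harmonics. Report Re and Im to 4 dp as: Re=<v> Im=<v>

Re=0.1381 Im=-0.2835

Axis–angle → zyz. n̂ = (sinθₙcosφₙ, sinθₙsinφₙ, cosθₙ) = (+0.498964, +0.232833, +0.834760), ω = 2.0241.
R = I cosω + sinω [n̂]ₓ + (1−cosω) n̂n̂ᵀ gives
  R = [-0.079942, -0.583400, +0.808241; +0.917506, -0.359985, -0.169094; +0.389604, +0.728048, +0.564052]
β = atan2(√(R₁₃²+R₂₃²), R₃₃) = 0.971512; α = atan2(R₂₃, R₁₃) mod 2π = 6.076948; γ = atan2(R₃₂, −R₃₁) mod 2π = 2.062155
Need the full column D^4_{m',2} for m'=−4..4 at α=6.0769, β=0.9715, γ=2.0622.
cos(β/2)=0.884322, sin(β/2)=0.466877
d^4_{-4,2}: single k=6 term ⇒ +0.042856;  D = +0.010057+0.041660i
d^4_{-3,2}: k∈[5..6] ⇒ +0.172199 -0.015999 = +0.156200;  D = +0.004784+0.156126i
d^4_{-2,2}: k∈[4..6] ⇒ +0.435857 -0.097189 +0.002257 = +0.340925;  D = -0.059560+0.335682i
d^4_{-1,2}: k∈[3..5] ⇒ +0.778351 -0.325425 +0.018141 = +0.471067;  D = -0.175534+0.437141i
d^4_{0,2}: k∈[2..4] ⇒ +0.988985 -0.735093 +0.076835 = +0.330726;  D = -0.183475+0.275167i
d^4_{1,2}: k∈[1..3] ⇒ +0.837746 -1.167526 +0.216950 = -0.112830;  D = +0.080491-0.079068i
d^4_{2,2}: k∈[0..2] ⇒ +0.374011 -1.250978 +0.435857 = -0.441110;  D = +0.371313-0.238128i
d^4_{3,2}: k∈[0..1] ⇒ -0.738823 +0.617797 = -0.121026;  D = +0.113096-0.043088i
d^4_{4,2}: single k=0 term ⇒ +0.551629;  D = -0.544778+0.086669i
Y_4^{m'}(θ=1.1825,φ=5.0237) and Σ D·Y over m':
  (+0.0101+0.0417i)·(+0.1039-0.3077i)  (+0.0048+0.1561i)·(-0.3021-0.2234i)  (-0.0596+0.3357i)·(-0.0008+0.0006i)  (-0.1755+0.4371i)·(-0.1014-0.3151i)  (-0.1835+0.2752i)·(-0.0615+0.0000i)  (+0.0805-0.0791i)·(+0.1014-0.3151i)  (+0.3713-0.2381i)·(-0.0008-0.0006i)  (+0.1131-0.0431i)·(+0.3021-0.2234i)  (-0.5448+0.0867i)·(+0.1039+0.3077i)
Y_4^2(R⁻¹ n̂) = +0.138072-0.283545i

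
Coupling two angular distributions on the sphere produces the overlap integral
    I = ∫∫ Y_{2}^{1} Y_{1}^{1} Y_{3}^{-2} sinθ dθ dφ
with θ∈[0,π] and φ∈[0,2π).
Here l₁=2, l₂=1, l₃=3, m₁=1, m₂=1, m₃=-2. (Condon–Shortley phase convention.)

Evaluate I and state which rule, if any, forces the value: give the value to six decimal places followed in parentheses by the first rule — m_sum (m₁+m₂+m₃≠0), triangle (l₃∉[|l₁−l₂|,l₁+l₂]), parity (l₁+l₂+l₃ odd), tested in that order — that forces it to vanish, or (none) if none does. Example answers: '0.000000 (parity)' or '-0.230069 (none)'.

Checks pass: Σm=0; 6 even; l₃=3∈[1,3].
(2·2+1)(2·1+1)(2·3+1) = 105
Δ: 0! 4! 2! / 7! → 1/105
sum: t=0:+1/4 = 1/4
3j²(2 1 3; 0 0 0) = Δ·Π!·Σ² = 3/35  (sign -1)
sum: t=0:+1/12 = 1/12
3j²(2 1 3; 1 1 -2) = Δ·Π!·Σ² = 2/21  (sign -1)
combine: 4πI² = 105·3/35·2/21 = 6/7
take √, sign +1: I = 0.26116903
No selection rule forces the value: the integral is nonzero (none).

0.261169 (none)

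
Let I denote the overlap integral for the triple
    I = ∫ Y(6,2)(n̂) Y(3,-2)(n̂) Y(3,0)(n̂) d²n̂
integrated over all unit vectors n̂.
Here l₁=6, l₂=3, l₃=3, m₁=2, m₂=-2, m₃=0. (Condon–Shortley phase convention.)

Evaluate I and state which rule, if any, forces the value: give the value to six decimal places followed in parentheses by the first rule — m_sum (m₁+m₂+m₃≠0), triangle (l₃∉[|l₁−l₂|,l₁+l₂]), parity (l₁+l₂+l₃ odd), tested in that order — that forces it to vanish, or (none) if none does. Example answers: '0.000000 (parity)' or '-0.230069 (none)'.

Rules hold: Σm=0, L=12 even, 3≤3≤9.
N = 13·7·7 = 637
Δ = 6!·6!·0!/13! = 1/12012
Racah Σ t=3..3: t=3:−1/1296 = -1/1296
⇒ 3j(6 3 3; 0 0 0)² = 100/3003, sgn +1
Racah Σ t=1..1: t=1:−1/4320 = -1/4320
⇒ 3j(6 3 3; 2 -2 0)² = 8/429, sgn +1
4πI² = N·(3j₀)²·(3jₘ)² = 5600/14157
I = +1·√(0.395564/4π) = 0.17742036
No selection rule forces the value: the integral is nonzero (none).

0.177420 (none)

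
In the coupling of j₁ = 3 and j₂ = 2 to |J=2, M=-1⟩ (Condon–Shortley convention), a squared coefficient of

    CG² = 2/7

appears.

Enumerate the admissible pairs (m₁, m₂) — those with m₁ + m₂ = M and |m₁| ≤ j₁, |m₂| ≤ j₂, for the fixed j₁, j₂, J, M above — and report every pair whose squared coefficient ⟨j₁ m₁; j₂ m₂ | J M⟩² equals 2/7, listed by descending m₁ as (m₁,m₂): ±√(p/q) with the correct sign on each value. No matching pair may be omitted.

Admissible pairs with m₁+m₂ = M = -1: (-3,2), (-2,1), (-1,0), (0,-1), (1,-2)
  (m₁,m₂)=(1,-2): CG² = 3/14, CG = +√(3/14)
  (m₁,m₂)=(0,-1): CG² = 2/7, CG = −√(2/7)   ← matches the target
  (m₁,m₂)=(-1,0): CG² = 1/7, CG = +√(1/7)
  (m₁,m₂)=(-2,1): CG² = 0/1, CG = 0
  (m₁,m₂)=(-3,2): CG² = 5/14, CG = −√(5/14)
Pairs with CG² = 2/7: (0,-1): −√(2/7)

(0,-1): −√(2/7)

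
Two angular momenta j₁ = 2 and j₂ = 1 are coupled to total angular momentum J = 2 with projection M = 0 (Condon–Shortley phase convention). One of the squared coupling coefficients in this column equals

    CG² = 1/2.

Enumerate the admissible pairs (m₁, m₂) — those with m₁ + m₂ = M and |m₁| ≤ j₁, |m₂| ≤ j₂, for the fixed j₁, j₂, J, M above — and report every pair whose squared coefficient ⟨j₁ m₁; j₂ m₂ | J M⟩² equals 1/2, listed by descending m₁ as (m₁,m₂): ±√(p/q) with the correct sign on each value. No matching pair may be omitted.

Admissible pairs with m₁+m₂ = M = 0: (-1,1), (0,0), (1,-1)
  (m₁,m₂)=(1,-1): CG² = 1/2, CG = +√(1/2)   ← matches the target
  (m₁,m₂)=(0,0): CG² = 0/1, CG = 0
  (m₁,m₂)=(-1,1): CG² = 1/2, CG = −√(1/2)   ← matches the target
Pairs with CG² = 1/2: (1,-1): +√(1/2); (-1,1): −√(1/2)

(1,-1): +√(1/2); (-1,1): −√(1/2)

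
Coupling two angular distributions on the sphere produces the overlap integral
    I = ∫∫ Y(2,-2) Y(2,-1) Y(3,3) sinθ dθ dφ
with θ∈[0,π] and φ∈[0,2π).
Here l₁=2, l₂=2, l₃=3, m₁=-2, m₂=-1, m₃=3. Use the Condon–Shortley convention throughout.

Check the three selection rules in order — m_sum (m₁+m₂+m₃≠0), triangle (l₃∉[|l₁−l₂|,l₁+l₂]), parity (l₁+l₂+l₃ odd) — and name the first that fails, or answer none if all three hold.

parity

Σmᵢ = 0  ✓
l₃∈[|l₁−l₂|,l₁+l₂]=[0,4], have l₃=3  ✓
Σlᵢ = 7 ⇒ odd  ✗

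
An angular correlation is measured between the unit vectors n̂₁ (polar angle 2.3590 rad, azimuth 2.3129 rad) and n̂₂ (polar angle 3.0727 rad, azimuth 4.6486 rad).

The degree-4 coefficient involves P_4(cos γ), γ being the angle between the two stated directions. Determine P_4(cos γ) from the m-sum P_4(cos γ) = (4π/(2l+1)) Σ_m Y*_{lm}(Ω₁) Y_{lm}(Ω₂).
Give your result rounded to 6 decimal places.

Expand P_4 via completeness: Σ_{m} conj(Y_{4,m}) at Ω₁ times Y_{4,m} at Ω₂ —
  term(m=-4) = -0.00000 - 0.00000j   from Y*(Ω₁)=-0.10776 + 0.01885j, Y(Ω₂)=0.00001 + 0.00000j
  term(m=-3) = 0.00009 - 0.00008j   from Y*(Ω₁)=-0.24666 - 0.18967j, Y(Ω₂)=-0.00008 + 0.00040j
  term(m=-2) = -0.00016 + 0.00396j   from Y*(Ω₁)=-0.03624 - 0.41750j, Y(Ω₂)=-0.00938 - 0.00120j
  term(m=-1) = -0.01097 - 0.01143j   from Y*(Ω₁)=0.08307 - 0.09059j, Y(Ω₂)=0.00822 - 0.12862j
  term(m=+0) = -0.28284 + 0.00000j   from Y*(Ω₁)=-0.34229 + 0.00000j, Y(Ω₂)=0.82632 + 0.00000j
  term(m=+1) = -0.01097 + 0.01143j   from Y*(Ω₁)=-0.08307 - 0.09059j, Y(Ω₂)=-0.00822 - 0.12862j
  term(m=+2) = -0.00016 - 0.00396j   from Y*(Ω₁)=-0.03624 + 0.41750j, Y(Ω₂)=-0.00938 + 0.00120j
  term(m=+3) = 0.00009 + 0.00008j   from Y*(Ω₁)=0.24666 - 0.18967j, Y(Ω₂)=0.00008 + 0.00040j
  term(m=+4) = -0.00000 + 0.00000j   from Y*(Ω₁)=-0.10776 - 0.01885j, Y(Ω₂)=0.00001 - 0.00000j
Σ over m = -0.30492 + 0.00000j; ×(4π/9) → -0.42574 + 0.00000j. Real part: -0.425743

-0.425743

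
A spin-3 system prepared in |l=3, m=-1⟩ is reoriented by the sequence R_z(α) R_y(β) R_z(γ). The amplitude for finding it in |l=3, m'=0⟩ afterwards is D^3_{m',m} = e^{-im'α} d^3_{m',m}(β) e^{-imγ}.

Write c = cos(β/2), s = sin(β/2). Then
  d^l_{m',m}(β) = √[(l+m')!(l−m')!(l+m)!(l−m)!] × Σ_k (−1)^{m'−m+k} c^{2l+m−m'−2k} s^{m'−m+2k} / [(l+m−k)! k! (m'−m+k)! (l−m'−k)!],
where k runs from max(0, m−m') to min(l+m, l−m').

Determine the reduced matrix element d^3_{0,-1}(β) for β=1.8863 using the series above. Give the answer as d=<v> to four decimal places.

d=0.2135

d^3_{0,-1}(β=1.8863) via the finite sum:
With c≡cos(β/2)=0.587241 and s≡sin(β/2)=0.809412, N=[6·6·2·24]^{1/2}=41.569219
k∈{0,1,2} keeps every argument non-negative
  k=0: (−1)^1·41.5692/(12)·0.5872^5·0.8094^1 = -0.195814
  k=1: (−1)^2·41.5692/(4)·0.5872^3·0.8094^3 = +1.116016
  k=2: (−1)^3·41.5692/(12)·0.5872^1·0.8094^5 = -0.706733
d^3_{0,-1}(1.8863) = -0.195814 +1.116016 -0.706733 = +0.213470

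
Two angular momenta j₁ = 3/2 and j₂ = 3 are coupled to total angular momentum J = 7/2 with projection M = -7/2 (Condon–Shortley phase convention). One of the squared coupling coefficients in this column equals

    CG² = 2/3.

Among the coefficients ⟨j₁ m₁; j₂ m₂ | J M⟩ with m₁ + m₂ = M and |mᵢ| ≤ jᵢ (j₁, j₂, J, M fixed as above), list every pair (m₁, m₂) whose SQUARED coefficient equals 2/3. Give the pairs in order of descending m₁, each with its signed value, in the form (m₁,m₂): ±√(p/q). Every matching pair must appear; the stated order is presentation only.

(-1/2,-3): +√(2/3)

Admissible pairs with m₁+m₂ = M = -7/2: (-3/2,-2), (-1/2,-3)
  (m₁,m₂)=(-1/2,-3): CG² = 2/3, CG = +√(2/3)   ← matches the target
  (m₁,m₂)=(-3/2,-2): CG² = 1/3, CG = −√(1/3)
Pairs with CG² = 2/3: (-1/2,-3): +√(2/3)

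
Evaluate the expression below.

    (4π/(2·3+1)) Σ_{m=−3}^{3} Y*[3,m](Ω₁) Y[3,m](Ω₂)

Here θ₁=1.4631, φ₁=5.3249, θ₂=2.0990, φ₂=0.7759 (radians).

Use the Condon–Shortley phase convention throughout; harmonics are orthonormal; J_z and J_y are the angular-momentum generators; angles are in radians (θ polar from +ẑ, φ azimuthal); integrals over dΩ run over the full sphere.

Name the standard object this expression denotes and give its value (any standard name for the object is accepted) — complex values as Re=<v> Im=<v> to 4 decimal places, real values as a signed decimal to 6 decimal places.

Legendre polynomial (addition theorem), +0.272567

This sum is the spherical-harmonic addition theorem: it equals the Legendre polynomial P_l(cos γ) of the angle γ between the two directions.
Term-by-term m-sum for l=3 (normalisation 4π/7 = 1.795196):
  m=-3: (-0.395514-0.108074i) × (-0.184599-0.195431i) = +0.051891+0.097246i  (running Σ = +0.051891+0.097246i)
  m=-2: (-0.036801-0.102156i) × (-0.007299+0.384168i) = +0.039514-0.013392i  (running Σ = +0.091404+0.083854i)
  m=-1: (-0.174056+0.247709i) × (+0.053794-0.052782i) = +0.003711+0.022512i  (running Σ = +0.095116+0.106366i)
  m=0: (-0.118019-0.000000i) × (+0.325370+0.000000i) = -0.038400-0.000000i  (running Σ = +0.056716+0.106366i)
  m=1: (+0.174056+0.247709i) × (-0.053794-0.052782i) = +0.003711-0.022512i  (running Σ = +0.060427+0.083854i)
  m=2: (-0.036801+0.102156i) × (-0.007299-0.384168i) = +0.039514+0.013392i  (running Σ = +0.099941+0.097246i)
  m=3: (+0.395514-0.108074i) × (+0.184599-0.195431i) = +0.051891-0.097246i  (running Σ = +0.151831+0.000000i)
Total Σ_m = +0.151831+0.000000i. Multiply by 1.795196: +0.272567+0.000000i. P_3(cos γ) = 0.272567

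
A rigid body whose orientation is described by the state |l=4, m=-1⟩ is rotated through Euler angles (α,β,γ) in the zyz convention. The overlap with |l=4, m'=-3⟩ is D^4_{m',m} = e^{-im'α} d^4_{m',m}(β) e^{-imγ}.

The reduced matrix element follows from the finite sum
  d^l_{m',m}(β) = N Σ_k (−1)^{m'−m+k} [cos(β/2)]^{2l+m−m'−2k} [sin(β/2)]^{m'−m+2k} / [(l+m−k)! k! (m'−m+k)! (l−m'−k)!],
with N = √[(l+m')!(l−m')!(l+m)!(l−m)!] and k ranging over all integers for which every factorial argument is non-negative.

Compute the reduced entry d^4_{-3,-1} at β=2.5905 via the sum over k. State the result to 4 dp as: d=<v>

d^4_{-3,-1}(β=2.5905) via the finite sum:
With c≡cos(β/2)=0.272073 and s≡sin(β/2)=0.962277, N=[1·5040·6·120]^{1/2}=1904.940944
k: max(0,(-1)−(-3))=2 … min(4+(-1),4−(-3))=3
  k=2: (−1)^0·1904.9409/(240)·0.2721^6·0.9623^2 = +0.002981
  k=3: (−1)^1·1904.9409/(144)·0.2721^4·0.9623^4 = -0.062153
d^4_{-3,-1}(2.5905) = +0.002981 -0.062153 = -0.059171

d=-0.0592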